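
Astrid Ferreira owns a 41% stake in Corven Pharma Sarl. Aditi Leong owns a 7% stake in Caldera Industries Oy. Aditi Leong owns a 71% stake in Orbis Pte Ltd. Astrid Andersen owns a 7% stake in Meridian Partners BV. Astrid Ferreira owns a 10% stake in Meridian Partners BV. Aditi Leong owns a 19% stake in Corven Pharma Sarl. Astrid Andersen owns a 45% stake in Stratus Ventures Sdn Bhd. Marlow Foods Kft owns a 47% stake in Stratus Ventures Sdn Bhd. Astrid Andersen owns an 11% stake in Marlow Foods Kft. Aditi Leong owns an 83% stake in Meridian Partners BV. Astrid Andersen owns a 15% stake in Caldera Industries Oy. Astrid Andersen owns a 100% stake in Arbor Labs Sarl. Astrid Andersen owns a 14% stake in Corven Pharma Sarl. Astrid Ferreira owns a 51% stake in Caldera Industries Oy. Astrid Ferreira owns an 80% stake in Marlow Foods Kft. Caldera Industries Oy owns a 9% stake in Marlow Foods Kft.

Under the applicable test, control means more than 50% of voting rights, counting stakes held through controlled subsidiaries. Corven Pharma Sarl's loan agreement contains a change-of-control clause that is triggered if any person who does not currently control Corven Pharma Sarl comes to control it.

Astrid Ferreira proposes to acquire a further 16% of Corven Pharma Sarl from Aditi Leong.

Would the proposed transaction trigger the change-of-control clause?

The purchase adds only to Astrid Ferreira's holdings (Aditi's stake shrinks), so Astrid Ferreira is the only person who could newly come to control Corven.
Astrid Ferreira holds 51% of Caldera, so Astrid Ferreira controls Caldera.
Caldera and Astrid Ferreira together hold 9% + 80% = 89% of Marlow, so Astrid Ferreira controls Marlow.
In Corven, Astrid Ferreira's side holds only 41%, not > 50%.
So before the transaction, Astrid Ferreira does not control Corven.
After the purchase, Astrid Ferreira's direct stake in Corven rises to 41% + 16% = 57%, and Aditi's stake falls to 3%.
Astrid Ferreira holds 57% of Corven, so Astrid Ferreira controls Corven.
Astrid Ferreira did not control Corven before and does after, so the clause is triggered.

Yes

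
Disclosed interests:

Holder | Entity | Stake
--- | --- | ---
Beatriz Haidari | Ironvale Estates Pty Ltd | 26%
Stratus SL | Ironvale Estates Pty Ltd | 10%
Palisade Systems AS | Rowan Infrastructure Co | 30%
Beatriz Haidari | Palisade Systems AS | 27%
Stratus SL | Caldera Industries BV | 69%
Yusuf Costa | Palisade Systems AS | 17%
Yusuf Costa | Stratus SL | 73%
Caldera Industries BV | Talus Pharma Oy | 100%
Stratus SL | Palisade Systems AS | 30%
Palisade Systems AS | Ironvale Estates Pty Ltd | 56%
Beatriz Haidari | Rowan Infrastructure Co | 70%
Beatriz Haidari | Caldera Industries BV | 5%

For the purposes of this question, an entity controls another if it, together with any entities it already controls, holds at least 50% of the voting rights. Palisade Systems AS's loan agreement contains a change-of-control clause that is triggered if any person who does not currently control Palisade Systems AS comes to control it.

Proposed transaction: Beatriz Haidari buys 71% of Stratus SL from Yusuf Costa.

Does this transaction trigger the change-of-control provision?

Yes

The purchase adds only to Beatriz's holdings (Yusuf's stake shrinks), so Beatriz is the only person who could newly come to control Palisade.
Beatriz holds 70% of Rowan, so Beatriz controls Rowan.
In Palisade, Beatriz's side holds only 27%, not ≥ 50%.
So before the transaction, Beatriz does not control Palisade.
After the purchase, Beatriz holds 71% of Stratus directly, and Yusuf's stake falls to 2%.
Beatriz holds 71% of Stratus, so Beatriz controls Stratus.
Beatriz and Stratus together hold 27% + 30% = 57% of Palisade, so Beatriz controls Palisade.
Beatriz did not control Palisade before and does after, so the clause is triggered.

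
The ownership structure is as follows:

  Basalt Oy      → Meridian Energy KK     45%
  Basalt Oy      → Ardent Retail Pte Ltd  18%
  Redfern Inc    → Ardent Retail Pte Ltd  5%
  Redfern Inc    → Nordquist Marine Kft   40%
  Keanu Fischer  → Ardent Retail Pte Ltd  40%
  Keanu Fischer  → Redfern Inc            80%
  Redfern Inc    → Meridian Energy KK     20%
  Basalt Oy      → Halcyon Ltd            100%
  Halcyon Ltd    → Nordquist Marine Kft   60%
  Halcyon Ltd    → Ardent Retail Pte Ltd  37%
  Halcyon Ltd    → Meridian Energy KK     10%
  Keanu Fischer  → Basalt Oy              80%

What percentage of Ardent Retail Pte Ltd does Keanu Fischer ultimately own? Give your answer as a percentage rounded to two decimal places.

88.00%

Keanu reaches Ardent along 4 paths.
Direct stake: 40% = 40%.
Via Basalt: 80% × 18% = 14.4%.
Via Basalt → Halcyon: 80% × 100% × 37% = 29.6%.
Via Redfern: 80% × 5% = 4%.
Total: 40% + 14.4% + 29.6% + 4% = 88%.
Rounded: 88.00%.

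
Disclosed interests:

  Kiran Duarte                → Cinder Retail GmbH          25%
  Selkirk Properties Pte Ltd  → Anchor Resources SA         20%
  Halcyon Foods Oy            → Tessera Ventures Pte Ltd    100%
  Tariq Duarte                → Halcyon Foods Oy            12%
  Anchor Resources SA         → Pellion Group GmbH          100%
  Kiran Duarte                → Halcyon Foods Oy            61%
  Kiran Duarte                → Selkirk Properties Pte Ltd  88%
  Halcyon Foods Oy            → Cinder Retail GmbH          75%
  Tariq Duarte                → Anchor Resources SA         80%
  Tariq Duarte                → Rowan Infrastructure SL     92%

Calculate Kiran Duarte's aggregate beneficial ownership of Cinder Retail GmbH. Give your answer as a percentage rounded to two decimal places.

Kiran reaches Cinder along 2 paths.
Direct stake: 25% = 25%.
Via Halcyon: 61% × 75% = 45.75%.
Total: 25% + 45.75% = 70.75%.

70.75%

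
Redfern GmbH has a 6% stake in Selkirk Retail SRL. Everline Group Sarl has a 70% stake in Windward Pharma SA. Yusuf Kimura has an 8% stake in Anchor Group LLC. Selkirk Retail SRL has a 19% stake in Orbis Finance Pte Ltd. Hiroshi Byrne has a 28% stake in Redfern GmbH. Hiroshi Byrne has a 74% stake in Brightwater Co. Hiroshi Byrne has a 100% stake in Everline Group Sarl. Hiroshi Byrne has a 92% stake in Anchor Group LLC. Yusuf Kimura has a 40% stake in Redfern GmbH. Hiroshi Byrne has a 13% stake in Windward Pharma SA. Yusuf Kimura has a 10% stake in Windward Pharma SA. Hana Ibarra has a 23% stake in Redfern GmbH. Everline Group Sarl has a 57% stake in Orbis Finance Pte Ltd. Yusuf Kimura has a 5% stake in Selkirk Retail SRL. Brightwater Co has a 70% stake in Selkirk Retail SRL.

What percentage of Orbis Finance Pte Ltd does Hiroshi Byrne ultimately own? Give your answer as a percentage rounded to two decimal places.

67.16%

Hiroshi reaches Orbis along 3 paths.
Via Brightwater → Selkirk: 74% × 70% × 19% = 9.842%.
Via Redfern → Selkirk: 28% × 6% × 19% = 0.3192%.
Via Everline: 100% × 57% = 57%.
Total: 9.842% + 0.3192% + 57% = 67.1612%.
Rounded: 67.16%.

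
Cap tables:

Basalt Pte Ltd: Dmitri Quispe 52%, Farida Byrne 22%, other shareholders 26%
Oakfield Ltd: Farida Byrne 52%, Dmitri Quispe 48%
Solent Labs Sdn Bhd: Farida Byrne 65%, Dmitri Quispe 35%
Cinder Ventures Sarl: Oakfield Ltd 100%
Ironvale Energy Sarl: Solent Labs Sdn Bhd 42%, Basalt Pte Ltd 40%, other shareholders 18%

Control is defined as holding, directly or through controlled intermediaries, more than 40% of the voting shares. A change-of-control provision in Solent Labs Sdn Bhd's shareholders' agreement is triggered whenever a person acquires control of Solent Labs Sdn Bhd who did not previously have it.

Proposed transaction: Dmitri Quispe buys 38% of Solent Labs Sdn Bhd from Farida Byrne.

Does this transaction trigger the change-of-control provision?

Yes

The purchase adds only to Dmitri's holdings (Farida's stake shrinks), so Dmitri is the only person who could newly come to control Solent.
Dmitri holds 52% of Basalt, so Dmitri controls Basalt.
Dmitri holds 48% of Oakfield, so Dmitri controls Oakfield.
Oakfield holds 100% of Cinder, so Dmitri controls Cinder.
In Solent, Dmitri's side holds only 35%, not > 40%.
So before the transaction, Dmitri does not control Solent.
After the purchase, Dmitri's direct stake in Solent rises to 35% + 38% = 73%, and Farida's stake falls to 27%.
Dmitri holds 73% of Solent, so Dmitri controls Solent.
Dmitri did not control Solent before and does after, so the clause is triggered.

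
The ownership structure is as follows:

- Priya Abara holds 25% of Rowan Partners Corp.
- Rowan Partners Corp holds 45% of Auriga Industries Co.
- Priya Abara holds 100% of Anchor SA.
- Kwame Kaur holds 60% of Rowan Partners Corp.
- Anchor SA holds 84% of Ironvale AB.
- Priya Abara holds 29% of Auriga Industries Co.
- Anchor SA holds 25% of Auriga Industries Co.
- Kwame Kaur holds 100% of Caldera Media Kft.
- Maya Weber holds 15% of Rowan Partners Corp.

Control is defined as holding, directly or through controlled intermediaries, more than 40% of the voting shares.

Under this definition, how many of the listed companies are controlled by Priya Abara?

3

Priya holds 100% of Anchor, so Priya controls Anchor.
Anchor holds 84% of Ironvale, so Priya controls Ironvale.
Anchor and Priya together hold 25% + 29% = 54% of Auriga, so Priya controls Auriga.
No other company's threshold is met.
Priya controls 3 companies.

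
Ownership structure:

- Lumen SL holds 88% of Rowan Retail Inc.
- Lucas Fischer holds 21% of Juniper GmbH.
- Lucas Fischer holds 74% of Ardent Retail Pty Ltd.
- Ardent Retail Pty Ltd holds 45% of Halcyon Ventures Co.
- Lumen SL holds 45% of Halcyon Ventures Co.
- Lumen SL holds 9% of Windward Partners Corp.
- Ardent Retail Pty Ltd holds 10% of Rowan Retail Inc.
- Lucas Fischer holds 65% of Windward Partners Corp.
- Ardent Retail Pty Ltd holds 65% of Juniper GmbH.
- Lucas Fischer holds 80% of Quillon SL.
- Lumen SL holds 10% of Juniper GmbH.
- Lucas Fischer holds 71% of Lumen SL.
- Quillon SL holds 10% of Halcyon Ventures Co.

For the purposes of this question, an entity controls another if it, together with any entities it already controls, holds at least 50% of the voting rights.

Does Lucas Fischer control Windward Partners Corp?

Yes

Lucas holds 71% of Lumen, so Lucas controls Lumen.
Lucas and Lumen together hold 65% + 9% = 74% of Windward, so Lucas controls Windward.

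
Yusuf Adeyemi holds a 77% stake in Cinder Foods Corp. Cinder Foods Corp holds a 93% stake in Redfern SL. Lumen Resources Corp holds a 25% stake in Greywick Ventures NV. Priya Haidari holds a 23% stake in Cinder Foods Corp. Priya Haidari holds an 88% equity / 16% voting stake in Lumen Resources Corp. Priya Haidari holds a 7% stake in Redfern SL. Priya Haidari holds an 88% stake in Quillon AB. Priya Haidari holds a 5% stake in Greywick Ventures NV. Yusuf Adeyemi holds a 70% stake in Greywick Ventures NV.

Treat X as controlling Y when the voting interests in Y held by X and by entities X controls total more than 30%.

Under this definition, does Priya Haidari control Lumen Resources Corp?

Priya holds 88% of Quillon, so Priya controls Quillon.
In Lumen, Priya's side holds only 16%, not > 30%.
So Priya does not control Lumen.

No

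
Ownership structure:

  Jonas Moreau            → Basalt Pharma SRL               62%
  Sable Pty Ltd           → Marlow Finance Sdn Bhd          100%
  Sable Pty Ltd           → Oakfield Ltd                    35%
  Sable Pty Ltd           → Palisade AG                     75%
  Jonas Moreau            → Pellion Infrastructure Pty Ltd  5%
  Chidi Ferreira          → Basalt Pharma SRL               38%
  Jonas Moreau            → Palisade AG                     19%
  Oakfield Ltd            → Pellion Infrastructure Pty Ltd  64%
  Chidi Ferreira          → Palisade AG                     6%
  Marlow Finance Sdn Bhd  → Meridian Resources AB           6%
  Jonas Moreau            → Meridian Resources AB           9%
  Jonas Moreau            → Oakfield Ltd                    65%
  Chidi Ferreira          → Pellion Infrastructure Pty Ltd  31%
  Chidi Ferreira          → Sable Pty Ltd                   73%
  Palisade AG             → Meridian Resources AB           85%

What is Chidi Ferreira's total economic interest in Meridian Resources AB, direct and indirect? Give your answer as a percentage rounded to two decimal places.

Chidi reaches Meridian along 3 paths.
Via Sable → Palisade: 73% × 75% × 85% = 46.5375%.
Via Palisade: 6% × 85% = 5.1%.
Via Sable → Marlow: 73% × 100% × 6% = 4.38%.
Total: 46.5375% + 5.1% + 4.38% = 56.0175%.
Rounded: 56.02%.

56.02%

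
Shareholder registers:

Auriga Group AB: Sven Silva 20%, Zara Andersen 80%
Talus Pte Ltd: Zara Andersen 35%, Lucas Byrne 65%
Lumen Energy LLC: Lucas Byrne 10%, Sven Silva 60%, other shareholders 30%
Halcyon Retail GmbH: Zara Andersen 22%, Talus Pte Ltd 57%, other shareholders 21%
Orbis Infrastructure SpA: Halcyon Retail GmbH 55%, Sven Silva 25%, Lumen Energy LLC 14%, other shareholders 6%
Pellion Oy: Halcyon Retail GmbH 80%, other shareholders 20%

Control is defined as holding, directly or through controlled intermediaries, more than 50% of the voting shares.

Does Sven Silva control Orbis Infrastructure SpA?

Sven holds 60% of Lumen, so Sven controls Lumen.
In Orbis, Sven's side holds only 25% + 14% = 39%, not > 50%.
So Sven does not control Orbis.

No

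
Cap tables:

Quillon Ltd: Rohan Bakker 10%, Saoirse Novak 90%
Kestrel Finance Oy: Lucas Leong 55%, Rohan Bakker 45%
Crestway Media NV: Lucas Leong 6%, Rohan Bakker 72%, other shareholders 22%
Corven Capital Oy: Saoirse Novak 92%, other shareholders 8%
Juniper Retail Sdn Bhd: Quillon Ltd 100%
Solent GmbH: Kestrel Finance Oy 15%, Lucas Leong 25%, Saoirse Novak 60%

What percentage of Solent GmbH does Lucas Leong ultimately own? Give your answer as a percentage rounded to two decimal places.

Lucas reaches Solent along 2 paths.
Via Kestrel: 55% × 15% = 8.25%.
Direct stake: 25% = 25%.
Total: 8.25% + 25% = 33.25%.

33.25%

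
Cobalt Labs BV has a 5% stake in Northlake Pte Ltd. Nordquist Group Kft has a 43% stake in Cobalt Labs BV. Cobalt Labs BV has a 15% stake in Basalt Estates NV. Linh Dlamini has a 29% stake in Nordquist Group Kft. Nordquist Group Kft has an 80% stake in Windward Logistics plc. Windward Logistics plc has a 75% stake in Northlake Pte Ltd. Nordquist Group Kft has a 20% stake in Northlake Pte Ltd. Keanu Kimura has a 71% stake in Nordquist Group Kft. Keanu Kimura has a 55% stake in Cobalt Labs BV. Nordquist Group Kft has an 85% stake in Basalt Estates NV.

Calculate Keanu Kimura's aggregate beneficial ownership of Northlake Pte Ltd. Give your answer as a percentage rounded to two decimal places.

61.08%

Keanu reaches Northlake along 4 paths.
Via Nordquist: 71% × 20% = 14.2%.
Via Cobalt: 55% × 5% = 2.75%.
Via Nordquist → Cobalt: 71% × 43% × 5% = 1.5265%.
Via Nordquist → Windward: 71% × 80% × 75% = 42.6%.
Total: 14.2% + 2.75% + 1.5265% + 42.6% = 61.0765%.
Rounded: 61.08%.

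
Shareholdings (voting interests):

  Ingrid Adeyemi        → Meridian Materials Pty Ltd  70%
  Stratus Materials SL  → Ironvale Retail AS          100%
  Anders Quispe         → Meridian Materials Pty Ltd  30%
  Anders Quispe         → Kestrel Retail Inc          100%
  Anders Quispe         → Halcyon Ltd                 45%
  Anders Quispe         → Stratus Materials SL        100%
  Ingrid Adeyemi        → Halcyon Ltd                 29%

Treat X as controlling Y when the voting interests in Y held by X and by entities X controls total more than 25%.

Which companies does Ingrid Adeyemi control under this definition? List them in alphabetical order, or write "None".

Ingrid holds 70% of Meridian, so Ingrid controls Meridian.
Ingrid holds 29% of Halcyon, so Ingrid controls Halcyon.
No other company's threshold is met.

Halcyon Ltd, Meridian Materials Pty Ltd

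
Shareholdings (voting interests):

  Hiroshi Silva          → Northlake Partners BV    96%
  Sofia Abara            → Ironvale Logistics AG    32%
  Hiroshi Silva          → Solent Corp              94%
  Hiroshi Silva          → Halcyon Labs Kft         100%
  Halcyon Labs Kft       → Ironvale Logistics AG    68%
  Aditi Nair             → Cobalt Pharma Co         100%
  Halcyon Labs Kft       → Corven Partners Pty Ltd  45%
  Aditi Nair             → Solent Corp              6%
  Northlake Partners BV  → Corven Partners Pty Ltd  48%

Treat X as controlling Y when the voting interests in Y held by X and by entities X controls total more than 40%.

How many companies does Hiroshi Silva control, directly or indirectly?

5

Hiroshi holds 96% of Northlake, so Hiroshi controls Northlake.
Hiroshi holds 100% of Halcyon, so Hiroshi controls Halcyon.
Halcyon and Northlake together hold 45% + 48% = 93% of Corven, so Hiroshi controls Corven.
Hiroshi holds 94% of Solent, so Hiroshi controls Solent.
Halcyon holds 68% of Ironvale, so Hiroshi controls Ironvale.
No other company's threshold is met.
Hiroshi controls 5 companies.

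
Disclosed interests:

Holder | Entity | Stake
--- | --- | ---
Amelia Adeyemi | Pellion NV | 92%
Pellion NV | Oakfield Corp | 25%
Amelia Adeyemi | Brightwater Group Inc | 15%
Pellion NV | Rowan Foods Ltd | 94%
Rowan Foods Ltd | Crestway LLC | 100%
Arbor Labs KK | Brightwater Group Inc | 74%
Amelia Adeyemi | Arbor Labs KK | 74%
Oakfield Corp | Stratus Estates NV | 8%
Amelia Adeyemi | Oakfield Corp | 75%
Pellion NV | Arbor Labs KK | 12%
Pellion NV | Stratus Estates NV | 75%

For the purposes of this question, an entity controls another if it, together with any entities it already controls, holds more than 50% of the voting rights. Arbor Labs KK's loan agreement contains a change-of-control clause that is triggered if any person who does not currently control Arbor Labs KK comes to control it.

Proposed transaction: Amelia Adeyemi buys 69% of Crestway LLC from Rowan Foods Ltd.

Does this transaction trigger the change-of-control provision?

The purchase adds only to Amelia's holdings (Rowan's stake shrinks), so Amelia is the only person who could newly come to control Arbor.
Amelia holds 92% of Pellion, so Amelia controls Pellion.
Pellion and Amelia together hold 12% + 74% = 86% of Arbor, so Amelia controls Arbor.
So Amelia already controls Arbor before the transaction.
After the purchase, Amelia holds 69% of Crestway directly, and Rowan's stake falls to 31%.
Amelia controlled Arbor already, so this is not a new person acquiring control; every other person's position is unchanged or reduced.
No new person acquires control, so the clause is not triggered.

No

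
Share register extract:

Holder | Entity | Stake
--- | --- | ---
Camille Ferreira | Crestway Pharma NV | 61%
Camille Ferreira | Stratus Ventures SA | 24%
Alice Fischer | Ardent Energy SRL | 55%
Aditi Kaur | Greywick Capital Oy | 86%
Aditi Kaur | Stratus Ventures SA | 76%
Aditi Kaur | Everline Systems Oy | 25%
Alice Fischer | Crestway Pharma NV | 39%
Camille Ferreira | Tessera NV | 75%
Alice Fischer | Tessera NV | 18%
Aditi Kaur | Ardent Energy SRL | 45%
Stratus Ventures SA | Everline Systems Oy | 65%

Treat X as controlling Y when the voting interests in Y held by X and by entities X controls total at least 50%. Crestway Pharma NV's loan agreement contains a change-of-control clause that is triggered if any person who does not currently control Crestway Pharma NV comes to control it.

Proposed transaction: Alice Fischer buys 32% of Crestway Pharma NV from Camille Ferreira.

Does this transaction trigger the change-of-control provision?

Yes

The purchase adds only to Alice's holdings (Camille's stake shrinks), so Alice is the only person who could newly come to control Crestway.
Alice holds 55% of Ardent, so Alice controls Ardent.
In Crestway, Alice's side holds only 39%, not ≥ 50%.
So before the transaction, Alice does not control Crestway.
After the purchase, Alice's direct stake in Crestway rises to 39% + 32% = 71%, and Camille's stake falls to 29%.
Alice holds 71% of Crestway, so Alice controls Crestway.
Alice did not control Crestway before and does after, so the clause is triggered.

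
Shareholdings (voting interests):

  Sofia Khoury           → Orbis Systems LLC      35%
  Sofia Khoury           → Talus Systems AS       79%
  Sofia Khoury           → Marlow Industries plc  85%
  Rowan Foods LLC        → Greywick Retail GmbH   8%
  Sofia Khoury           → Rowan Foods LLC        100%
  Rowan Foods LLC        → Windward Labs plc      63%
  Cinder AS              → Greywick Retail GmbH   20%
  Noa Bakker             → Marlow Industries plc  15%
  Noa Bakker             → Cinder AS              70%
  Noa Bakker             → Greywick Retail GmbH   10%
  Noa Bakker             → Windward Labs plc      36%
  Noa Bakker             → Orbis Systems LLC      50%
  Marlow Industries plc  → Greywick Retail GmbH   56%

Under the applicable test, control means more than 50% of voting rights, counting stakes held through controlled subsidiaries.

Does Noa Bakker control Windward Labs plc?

Noa holds 70% of Cinder, so Noa controls Cinder.
In Windward, Noa's side holds only 36%, not > 50%.
So Noa does not control Windward.

No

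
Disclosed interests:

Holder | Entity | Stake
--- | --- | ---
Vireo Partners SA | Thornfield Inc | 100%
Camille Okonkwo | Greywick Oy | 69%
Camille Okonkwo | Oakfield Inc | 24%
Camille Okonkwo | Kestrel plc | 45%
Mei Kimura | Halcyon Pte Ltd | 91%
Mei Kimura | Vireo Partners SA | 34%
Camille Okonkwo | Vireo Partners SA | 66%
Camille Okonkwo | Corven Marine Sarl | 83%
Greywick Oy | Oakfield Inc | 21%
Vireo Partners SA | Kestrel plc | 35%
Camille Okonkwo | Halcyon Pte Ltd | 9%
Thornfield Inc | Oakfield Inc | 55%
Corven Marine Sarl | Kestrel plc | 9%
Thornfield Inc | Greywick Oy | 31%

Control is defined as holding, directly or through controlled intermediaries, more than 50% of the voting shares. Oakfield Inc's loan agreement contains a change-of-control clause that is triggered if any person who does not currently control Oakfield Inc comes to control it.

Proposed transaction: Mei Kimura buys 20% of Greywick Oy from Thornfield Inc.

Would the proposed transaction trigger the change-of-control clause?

No

The purchase adds only to Mei's holdings (Thornfield's stake shrinks), so Mei is the only person who could newly come to control Oakfield.
Mei holds 91% of Halcyon, so Mei controls Halcyon.
Neither Mei nor any entity Mei controls holds any voting interest in Oakfield.
So before the transaction, Mei does not control Oakfield.
After the purchase, Mei holds 20% of Greywick directly, and Thornfield's stake falls to 11%.
Mei's side now holds 20% of Greywick, not > 50%, so Mei still does not control Greywick.
After the transaction, neither Mei nor any entity Mei controls holds a voting interest in Oakfield, so Mei still does not control it.
No new person acquires control, so the clause is not triggered.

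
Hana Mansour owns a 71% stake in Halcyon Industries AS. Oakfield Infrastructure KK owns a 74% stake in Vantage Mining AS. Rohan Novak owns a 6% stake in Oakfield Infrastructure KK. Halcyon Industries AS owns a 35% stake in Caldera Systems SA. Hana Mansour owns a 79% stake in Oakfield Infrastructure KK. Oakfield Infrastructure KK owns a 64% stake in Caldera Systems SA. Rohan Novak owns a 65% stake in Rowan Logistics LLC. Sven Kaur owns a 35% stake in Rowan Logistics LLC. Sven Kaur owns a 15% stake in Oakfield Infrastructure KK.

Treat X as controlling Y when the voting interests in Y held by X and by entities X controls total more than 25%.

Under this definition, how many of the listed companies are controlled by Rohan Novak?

1

Rohan holds 65% of Rowan, so Rohan controls Rowan.
No other company's threshold is met.
Rohan controls 1 company.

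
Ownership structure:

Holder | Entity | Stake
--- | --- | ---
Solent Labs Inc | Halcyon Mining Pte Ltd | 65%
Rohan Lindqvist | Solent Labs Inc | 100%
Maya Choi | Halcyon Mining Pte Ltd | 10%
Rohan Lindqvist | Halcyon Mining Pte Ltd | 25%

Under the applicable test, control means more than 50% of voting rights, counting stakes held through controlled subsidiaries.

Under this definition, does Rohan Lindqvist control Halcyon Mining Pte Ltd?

Rohan holds 100% of Solent, so Rohan controls Solent.
Solent and Rohan together hold 65% + 25% = 90% of Halcyon, so Rohan controls Halcyon.

Yes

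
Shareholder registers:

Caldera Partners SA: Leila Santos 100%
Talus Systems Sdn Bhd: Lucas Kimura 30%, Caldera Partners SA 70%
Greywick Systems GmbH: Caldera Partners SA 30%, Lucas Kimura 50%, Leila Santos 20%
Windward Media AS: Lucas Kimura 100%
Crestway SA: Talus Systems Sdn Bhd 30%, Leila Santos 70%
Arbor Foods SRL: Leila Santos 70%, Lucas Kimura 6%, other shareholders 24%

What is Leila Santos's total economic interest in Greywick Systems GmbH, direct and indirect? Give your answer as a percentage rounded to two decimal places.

Leila reaches Greywick along 2 paths.
Via Caldera: 100% × 30% = 30%.
Direct stake: 20% = 20%.
Total: 30% + 20% = 50%.
Rounded: 50.00%.

50.00%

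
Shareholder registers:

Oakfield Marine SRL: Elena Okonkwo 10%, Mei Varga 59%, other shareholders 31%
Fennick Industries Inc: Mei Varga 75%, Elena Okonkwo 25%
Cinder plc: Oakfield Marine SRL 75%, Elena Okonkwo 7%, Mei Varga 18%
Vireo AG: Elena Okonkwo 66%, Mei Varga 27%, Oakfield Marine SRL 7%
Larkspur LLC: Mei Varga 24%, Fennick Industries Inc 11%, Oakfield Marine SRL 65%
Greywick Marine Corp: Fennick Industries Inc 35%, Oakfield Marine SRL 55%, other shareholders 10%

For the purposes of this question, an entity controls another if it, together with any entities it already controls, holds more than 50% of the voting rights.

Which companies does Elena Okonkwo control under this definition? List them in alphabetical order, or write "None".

Elena holds 66% of Vireo, so Elena controls Vireo.
No other company's threshold is met.

Vireo AG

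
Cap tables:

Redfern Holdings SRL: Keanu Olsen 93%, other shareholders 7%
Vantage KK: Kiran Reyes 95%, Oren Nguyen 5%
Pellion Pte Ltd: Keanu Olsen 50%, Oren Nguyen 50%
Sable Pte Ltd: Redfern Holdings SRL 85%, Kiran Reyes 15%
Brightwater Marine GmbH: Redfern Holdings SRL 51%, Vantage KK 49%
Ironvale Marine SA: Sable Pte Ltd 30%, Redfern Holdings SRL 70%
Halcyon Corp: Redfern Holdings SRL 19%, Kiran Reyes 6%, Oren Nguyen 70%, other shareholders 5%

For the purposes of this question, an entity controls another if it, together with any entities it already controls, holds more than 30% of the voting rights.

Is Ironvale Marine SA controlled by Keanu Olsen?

Yes

Keanu holds 93% of Redfern, so Keanu controls Redfern.
Redfern holds 85% of Sable, so Keanu controls Sable.
Sable and Redfern together hold 30% + 70% = 100% of Ironvale, so Keanu controls Ironvale.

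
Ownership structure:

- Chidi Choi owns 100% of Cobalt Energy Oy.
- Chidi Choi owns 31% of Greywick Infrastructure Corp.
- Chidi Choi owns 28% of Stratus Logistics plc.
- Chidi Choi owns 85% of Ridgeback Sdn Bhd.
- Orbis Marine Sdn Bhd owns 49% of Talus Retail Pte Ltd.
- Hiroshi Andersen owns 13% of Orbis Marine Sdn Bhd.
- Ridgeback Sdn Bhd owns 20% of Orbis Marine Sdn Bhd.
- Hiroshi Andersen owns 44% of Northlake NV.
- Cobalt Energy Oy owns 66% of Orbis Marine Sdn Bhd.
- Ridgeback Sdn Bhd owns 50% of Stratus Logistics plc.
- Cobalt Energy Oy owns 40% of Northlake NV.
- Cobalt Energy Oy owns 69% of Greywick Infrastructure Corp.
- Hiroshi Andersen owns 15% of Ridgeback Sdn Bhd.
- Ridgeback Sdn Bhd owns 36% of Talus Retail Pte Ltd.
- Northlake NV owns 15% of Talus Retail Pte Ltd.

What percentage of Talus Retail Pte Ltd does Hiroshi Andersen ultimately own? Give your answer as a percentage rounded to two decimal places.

19.84%

Hiroshi reaches Talus along 4 paths.
Via Northlake: 44% × 15% = 6.6%.
Via Orbis: 13% × 49% = 6.37%.
Via Ridgeback → Orbis: 15% × 20% × 49% = 1.47%.
Via Ridgeback: 15% × 36% = 5.4%.
Total: 6.6% + 6.37% + 1.47% + 5.4% = 19.84%.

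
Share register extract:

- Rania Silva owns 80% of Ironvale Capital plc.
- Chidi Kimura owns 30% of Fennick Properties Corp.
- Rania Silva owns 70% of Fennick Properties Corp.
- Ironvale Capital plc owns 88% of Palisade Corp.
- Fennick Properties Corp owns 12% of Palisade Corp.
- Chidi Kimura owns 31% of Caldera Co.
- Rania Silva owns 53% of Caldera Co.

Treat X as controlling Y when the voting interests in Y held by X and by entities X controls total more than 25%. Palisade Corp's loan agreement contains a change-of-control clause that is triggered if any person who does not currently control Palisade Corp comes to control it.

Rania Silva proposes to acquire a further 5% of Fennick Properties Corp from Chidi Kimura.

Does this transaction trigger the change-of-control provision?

The purchase adds only to Rania's holdings (Chidi's stake shrinks), so Rania is the only person who could newly come to control Palisade.
Rania holds 70% of Fennick, so Rania controls Fennick.
Rania holds 80% of Ironvale, so Rania controls Ironvale.
Fennick and Ironvale together hold 12% + 88% = 100% of Palisade, so Rania controls Palisade.
So Rania already controls Palisade before the transaction.
After the purchase, Rania's direct stake in Fennick rises to 70% + 5% = 75%, and Chidi's stake falls to 25%.
Rania controlled Palisade already, so this is not a new person acquiring control; every other person's position is unchanged or reduced.
No new person acquires control, so the clause is not triggered.

No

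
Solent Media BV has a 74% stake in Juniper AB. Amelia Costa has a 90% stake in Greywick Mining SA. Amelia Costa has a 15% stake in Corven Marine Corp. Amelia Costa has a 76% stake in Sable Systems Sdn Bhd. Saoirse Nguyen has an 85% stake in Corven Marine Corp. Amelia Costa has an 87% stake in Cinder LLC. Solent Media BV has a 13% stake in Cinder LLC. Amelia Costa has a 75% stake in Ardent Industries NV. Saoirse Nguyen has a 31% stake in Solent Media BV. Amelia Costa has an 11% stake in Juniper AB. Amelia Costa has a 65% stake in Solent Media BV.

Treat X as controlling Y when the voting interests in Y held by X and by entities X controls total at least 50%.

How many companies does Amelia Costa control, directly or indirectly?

6

Amelia holds 65% of Solent, so Amelia controls Solent.
Amelia holds 90% of Greywick, so Amelia controls Greywick.
Amelia holds 76% of Sable, so Amelia controls Sable.
Solent and Amelia together hold 13% + 87% = 100% of Cinder, so Amelia controls Cinder.
Amelia and Solent together hold 11% + 74% = 85% of Juniper, so Amelia controls Juniper.
Amelia holds 75% of Ardent, so Amelia controls Ardent.
No other company's threshold is met.
Amelia controls 6 companies.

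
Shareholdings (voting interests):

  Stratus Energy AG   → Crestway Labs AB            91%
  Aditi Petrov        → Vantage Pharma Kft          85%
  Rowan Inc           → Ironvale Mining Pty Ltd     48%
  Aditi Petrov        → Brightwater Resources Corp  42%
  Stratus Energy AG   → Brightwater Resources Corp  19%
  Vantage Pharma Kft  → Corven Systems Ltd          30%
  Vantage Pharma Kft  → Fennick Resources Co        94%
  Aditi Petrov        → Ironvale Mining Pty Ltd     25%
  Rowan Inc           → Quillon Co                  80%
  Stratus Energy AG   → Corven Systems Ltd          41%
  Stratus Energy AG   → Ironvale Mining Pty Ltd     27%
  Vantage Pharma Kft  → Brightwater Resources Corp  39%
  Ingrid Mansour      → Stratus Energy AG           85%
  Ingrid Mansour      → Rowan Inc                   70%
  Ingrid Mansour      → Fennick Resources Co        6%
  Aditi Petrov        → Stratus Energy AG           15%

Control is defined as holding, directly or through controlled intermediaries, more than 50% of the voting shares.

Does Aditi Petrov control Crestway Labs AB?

No

Aditi holds 85% of Vantage, so Aditi controls Vantage.
Vantage holds 94% of Fennick, so Aditi controls Fennick.
Aditi and Vantage together hold 42% + 39% = 81% of Brightwater, so Aditi controls Brightwater.
Neither Aditi nor any entity Aditi controls holds any voting interest in Crestway.
So Aditi does not control Crestway.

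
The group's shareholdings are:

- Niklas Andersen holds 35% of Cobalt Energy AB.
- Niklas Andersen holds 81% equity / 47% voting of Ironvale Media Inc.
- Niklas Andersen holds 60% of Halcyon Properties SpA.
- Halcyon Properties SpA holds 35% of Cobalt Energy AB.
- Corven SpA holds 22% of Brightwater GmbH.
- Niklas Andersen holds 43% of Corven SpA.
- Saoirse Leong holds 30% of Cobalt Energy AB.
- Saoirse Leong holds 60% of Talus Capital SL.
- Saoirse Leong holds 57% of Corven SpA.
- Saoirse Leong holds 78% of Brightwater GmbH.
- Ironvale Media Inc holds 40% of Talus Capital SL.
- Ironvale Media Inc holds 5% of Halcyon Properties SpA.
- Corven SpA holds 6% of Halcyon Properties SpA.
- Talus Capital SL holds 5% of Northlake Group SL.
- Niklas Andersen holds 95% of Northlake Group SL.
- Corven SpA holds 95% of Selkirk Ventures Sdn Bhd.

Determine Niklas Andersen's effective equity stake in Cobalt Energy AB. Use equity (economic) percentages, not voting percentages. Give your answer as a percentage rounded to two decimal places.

58.32%

Niklas reaches Cobalt along 4 paths.
Via Corven → Halcyon: 43% × 6% × 35% = 0.903%.
Via Ironvale → Halcyon: 81% × 5% × 35% = 1.4175%.
Via Halcyon: 60% × 35% = 21%.
Direct stake: 35% = 35%.
Total: 0.903% + 1.4175% + 21% + 35% = 58.3205%.
Rounded: 58.32%.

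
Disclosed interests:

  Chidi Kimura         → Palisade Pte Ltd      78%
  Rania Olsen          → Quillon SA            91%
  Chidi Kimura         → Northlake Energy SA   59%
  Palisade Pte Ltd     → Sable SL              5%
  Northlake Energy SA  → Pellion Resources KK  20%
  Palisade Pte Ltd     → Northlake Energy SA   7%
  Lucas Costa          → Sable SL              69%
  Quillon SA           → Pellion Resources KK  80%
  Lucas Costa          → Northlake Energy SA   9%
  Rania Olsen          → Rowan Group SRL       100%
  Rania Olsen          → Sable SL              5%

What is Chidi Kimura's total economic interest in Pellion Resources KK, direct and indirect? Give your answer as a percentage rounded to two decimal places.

Chidi reaches Pellion along 2 paths.
Via Northlake: 59% × 20% = 11.8%.
Via Palisade → Northlake: 78% × 7% × 20% = 1.092%.
Total: 11.8% + 1.092% = 12.892%.
Rounded: 12.89%.

12.89%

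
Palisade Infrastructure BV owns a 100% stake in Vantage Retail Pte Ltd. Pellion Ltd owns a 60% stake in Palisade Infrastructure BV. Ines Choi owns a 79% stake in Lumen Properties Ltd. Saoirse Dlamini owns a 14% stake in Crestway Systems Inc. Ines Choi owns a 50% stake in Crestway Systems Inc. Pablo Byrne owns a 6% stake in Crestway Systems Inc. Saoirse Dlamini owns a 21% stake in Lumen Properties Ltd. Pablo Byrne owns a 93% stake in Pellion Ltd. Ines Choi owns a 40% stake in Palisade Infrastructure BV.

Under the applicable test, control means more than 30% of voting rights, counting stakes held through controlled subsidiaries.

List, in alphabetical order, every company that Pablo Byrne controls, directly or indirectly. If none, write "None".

Palisade Infrastructure BV, Pellion Ltd, Vantage Retail Pte Ltd

Pablo holds 93% of Pellion, so Pablo controls Pellion.
Pellion holds 60% of Palisade, so Pablo controls Palisade.
Palisade holds 100% of Vantage, so Pablo controls Vantage.
No other company's threshold is met.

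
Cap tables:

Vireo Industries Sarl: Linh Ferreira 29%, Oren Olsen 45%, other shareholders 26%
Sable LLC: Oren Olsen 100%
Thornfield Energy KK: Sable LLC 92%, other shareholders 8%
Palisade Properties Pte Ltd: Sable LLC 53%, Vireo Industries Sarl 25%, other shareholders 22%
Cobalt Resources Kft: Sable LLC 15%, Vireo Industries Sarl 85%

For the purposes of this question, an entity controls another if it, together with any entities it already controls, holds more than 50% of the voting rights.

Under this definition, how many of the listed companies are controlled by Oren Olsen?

3

Oren holds 100% of Sable, so Oren controls Sable.
Sable holds 92% of Thornfield, so Oren controls Thornfield.
Sable holds 53% of Palisade, so Oren controls Palisade.
No other company's threshold is met.
Oren controls 3 companies.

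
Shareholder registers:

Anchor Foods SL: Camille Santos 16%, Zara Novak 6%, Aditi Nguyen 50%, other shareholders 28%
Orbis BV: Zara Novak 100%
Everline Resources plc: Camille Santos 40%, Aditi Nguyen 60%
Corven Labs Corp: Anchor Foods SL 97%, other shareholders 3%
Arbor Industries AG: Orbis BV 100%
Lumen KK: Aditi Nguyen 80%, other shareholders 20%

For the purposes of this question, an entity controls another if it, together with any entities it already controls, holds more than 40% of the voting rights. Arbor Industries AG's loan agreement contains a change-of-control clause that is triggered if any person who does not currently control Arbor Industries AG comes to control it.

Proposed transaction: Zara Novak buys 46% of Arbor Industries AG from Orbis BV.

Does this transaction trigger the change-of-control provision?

No

The purchase adds only to Zara's holdings (Orbis's stake shrinks), so Zara is the only person who could newly come to control Arbor.
Zara holds 100% of Orbis, so Zara controls Orbis.
Orbis holds 100% of Arbor, so Zara controls Arbor.
So Zara already controls Arbor before the transaction.
After the purchase, Zara holds 46% of Arbor directly, and Orbis's stake falls to 54%.
Zara controlled Arbor already, so this is not a new person acquiring control; every other person's position is unchanged or reduced.
No new person acquires control, so the clause is not triggered.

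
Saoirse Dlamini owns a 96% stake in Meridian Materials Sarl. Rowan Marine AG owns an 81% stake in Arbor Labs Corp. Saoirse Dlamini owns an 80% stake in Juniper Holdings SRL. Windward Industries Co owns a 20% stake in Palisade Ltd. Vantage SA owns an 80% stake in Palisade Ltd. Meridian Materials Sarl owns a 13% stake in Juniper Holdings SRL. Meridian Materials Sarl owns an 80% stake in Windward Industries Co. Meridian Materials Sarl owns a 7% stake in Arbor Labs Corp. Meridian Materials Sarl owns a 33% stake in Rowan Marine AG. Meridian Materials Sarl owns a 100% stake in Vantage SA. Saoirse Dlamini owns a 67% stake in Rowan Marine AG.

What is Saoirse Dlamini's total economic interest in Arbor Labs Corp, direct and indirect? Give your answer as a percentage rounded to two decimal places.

86.65%

Saoirse reaches Arbor along 3 paths.
Via Meridian: 96% × 7% = 6.72%.
Via Meridian → Rowan: 96% × 33% × 81% = 25.6608%.
Via Rowan: 67% × 81% = 54.27%.
Total: 6.72% + 25.6608% + 54.27% = 86.6508%.
Rounded: 86.65%.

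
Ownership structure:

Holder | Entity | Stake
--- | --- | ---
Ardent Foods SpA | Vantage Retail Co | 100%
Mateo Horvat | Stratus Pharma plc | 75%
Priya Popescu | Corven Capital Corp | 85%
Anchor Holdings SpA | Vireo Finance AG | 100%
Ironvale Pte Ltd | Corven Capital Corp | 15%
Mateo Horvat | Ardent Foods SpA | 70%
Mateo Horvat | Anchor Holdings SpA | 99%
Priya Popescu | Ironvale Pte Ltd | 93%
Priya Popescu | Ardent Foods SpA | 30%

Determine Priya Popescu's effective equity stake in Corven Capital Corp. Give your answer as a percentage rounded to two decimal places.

98.95%

Priya reaches Corven along 2 paths.
Direct stake: 85% = 85%.
Via Ironvale: 93% × 15% = 13.95%.
Total: 85% + 13.95% = 98.95%.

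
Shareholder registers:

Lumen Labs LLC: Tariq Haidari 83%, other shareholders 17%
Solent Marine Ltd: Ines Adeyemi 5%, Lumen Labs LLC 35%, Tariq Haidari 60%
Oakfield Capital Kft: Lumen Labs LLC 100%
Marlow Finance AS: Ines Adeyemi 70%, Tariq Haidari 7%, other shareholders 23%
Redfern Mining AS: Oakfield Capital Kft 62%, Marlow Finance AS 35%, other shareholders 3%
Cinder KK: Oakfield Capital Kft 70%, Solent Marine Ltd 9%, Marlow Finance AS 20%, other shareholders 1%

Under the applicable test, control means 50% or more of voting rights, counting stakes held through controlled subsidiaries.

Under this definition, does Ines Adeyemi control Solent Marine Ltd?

No

Ines holds 70% of Marlow, so Ines controls Marlow.
In Solent, Ines's side holds only 5%, not ≥ 50%.
So Ines does not control Solent.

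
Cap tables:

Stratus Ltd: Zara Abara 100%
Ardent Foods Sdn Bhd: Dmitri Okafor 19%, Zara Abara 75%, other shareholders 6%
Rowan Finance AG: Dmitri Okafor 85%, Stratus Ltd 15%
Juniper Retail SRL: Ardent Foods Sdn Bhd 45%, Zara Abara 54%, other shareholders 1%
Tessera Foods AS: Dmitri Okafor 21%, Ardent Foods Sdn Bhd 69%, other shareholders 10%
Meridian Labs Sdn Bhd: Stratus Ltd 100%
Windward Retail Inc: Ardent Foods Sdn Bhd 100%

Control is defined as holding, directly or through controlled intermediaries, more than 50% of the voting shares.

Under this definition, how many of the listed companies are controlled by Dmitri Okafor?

1

Dmitri holds 85% of Rowan, so Dmitri controls Rowan.
No other company's threshold is met.
Dmitri controls 1 company.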